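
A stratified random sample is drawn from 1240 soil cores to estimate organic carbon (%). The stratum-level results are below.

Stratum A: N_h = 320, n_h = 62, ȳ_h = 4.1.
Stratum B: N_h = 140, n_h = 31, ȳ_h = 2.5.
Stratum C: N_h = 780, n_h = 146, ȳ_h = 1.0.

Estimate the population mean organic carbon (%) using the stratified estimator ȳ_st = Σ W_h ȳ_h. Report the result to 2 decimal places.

N = Σ N_h = 1240. Stratum weights W_h = N_h/N.
ȳ_st = (320·4.1 + 140·2.5 + 780·1.0) / 1240 = 1.9694

ȳ_st ≈ 1.97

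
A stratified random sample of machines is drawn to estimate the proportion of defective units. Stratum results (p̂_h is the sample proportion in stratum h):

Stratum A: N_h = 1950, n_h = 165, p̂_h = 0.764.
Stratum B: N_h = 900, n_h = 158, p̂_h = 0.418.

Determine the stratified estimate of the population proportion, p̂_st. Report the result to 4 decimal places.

N = 2850; stratum weights W_h = N_h/N.
p̂_st = Σ W_h p̂_h = (1950·0.764 + 900·0.418)/2850 = 0.65474

p̂_st ≈ 0.6547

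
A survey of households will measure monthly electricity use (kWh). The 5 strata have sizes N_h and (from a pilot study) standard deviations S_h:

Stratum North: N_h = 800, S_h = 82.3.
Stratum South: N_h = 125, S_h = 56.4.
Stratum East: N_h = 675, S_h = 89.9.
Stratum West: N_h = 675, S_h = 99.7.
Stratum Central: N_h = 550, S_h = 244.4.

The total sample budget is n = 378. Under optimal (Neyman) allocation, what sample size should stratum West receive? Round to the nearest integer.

76

Neyman allocation: n_h = n · N_h S_h / Σ N_i S_i, with n = 378.
  stratum North: N_h·S_h = 800·82.3 = 65840.00
  stratum South: N_h·S_h = 125·56.4 = 7050.00
  stratum East: N_h·S_h = 675·89.9 = 60682.50
  stratum West: N_h·S_h = 675·99.7 = 67297.50
  stratum Central: N_h·S_h = 550·244.4 = 134420.00
Σ N_h S_h = 335290.00
n for stratum West = 378·67297.50/335290.00 = 75.870 → 76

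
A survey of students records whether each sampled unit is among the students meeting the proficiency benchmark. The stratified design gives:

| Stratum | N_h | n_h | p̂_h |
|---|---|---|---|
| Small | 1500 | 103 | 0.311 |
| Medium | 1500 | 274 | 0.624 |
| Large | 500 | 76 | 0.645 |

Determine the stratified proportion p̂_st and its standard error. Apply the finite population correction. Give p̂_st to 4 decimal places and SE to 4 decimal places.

N = 3500; stratum weights W_h = N_h/N.
p̂_st = Σ W_h p̂_h = (1500·0.311 + 1500·0.624 + 500·0.645)/3500 = 0.49286
V̂(p̂_st) = Σ W_h² (1 − n_h/N_h) p̂_h(1−p̂_h)/(n_h−1):
  stratum Small: (1500/3500)²·(1 − 103/1500)·0.311·0.689/102 = 0.000359361
  stratum Medium: (1500/3500)²·(1 − 274/1500)·0.624·0.376/273 = 0.00012902
  stratum Large: (500/3500)²·(1 − 76/500)·0.645·0.355/75 = 5.28356e-05
V̂(p̂_st) = 0.000541216; SE = √V̂ = 0.0232641

p̂_st ≈ 0.4929, SE ≈ 0.0233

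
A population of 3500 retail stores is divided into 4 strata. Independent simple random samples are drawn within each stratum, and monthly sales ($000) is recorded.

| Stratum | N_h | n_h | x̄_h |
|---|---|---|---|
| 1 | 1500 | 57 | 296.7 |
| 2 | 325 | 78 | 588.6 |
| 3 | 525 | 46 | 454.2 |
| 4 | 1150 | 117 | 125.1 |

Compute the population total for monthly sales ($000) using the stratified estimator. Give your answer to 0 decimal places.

τ̂_st ≈ 1018665

τ̂_st = Σ N_h x̄_h = 1500·296.7 + 325·588.6 + 525·454.2 + 1150·125.1 = 1018665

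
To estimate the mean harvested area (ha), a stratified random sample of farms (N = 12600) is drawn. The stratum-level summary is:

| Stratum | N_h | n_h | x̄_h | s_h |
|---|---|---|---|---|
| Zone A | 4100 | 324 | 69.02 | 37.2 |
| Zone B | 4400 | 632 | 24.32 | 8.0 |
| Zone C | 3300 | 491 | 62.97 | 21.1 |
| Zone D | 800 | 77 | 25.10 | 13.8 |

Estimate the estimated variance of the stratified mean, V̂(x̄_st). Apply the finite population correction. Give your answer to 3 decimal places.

V̂(x̄_st) ≈ 0.489

V̂(x̄_st) = Σ W_h² (1 − n_h/N_h) s_h²/n_h, with W_h = N_h/N and N = 12600:
  stratum Zone A: (4100/12600)²·(1 − 324/4100)·37.2²/324 = 0.416501
  stratum Zone B: (4400/12600)²·(1 − 632/4400)·8.0²/632 = 0.0105751
  stratum Zone C: (3300/12600)²·(1 − 491/3300)·21.1²/491 = 0.0529429
  stratum Zone D: (800/12600)²·(1 − 77/800)·13.8²/77 = 0.00901062
V̂(x̄_st) = 0.489029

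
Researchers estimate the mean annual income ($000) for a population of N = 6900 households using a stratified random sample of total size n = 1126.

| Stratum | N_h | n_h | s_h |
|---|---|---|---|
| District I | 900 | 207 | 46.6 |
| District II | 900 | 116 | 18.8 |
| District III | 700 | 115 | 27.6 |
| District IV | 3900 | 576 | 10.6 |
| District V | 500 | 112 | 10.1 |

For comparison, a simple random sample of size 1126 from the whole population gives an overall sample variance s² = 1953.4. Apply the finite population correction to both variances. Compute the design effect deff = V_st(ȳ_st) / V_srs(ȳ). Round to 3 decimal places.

V̂(ȳ_st) = Σ W_h² (1 − n_h/N_h) s_h²/n_h, with W_h = N_h/N and N = 6900:
  stratum District I: (900/6900)²·(1 − 207/900)·46.6²/207 = 0.137429
  stratum District II: (900/6900)²·(1 − 116/900)·18.8²/116 = 0.0451563
  stratum District III: (700/6900)²·(1 − 115/700)·27.6²/115 = 0.0569739
  stratum District IV: (3900/6900)²·(1 − 576/3900)·10.6²/576 = 0.0531149
  stratum District V: (500/6900)²·(1 − 112/500)·10.1²/112 = 0.00371132
V_st = 0.296386
V_srs = (1 − 1126/6900)·1953.4/1126 = 1.45171
deff = V_st / V_srs = 0.296386/1.45171 = 0.2042

deff ≈ 0.204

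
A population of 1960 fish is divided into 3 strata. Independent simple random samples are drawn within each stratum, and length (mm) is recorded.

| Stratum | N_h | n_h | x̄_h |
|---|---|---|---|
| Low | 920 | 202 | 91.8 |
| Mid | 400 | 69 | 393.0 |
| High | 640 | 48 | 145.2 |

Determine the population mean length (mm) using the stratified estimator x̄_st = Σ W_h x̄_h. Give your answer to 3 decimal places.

x̄_st ≈ 170.706

N = Σ N_h = 1960. Stratum weights W_h = N_h/N.
x̄_st = (920·91.8 + 400·393.0 + 640·145.2) / 1960 = 170.70612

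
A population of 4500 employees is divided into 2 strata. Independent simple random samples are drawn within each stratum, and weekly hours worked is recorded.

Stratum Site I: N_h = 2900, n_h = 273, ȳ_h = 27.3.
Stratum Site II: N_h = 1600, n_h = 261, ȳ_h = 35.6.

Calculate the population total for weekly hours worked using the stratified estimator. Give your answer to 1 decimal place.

τ̂_st ≈ 136130.0

τ̂_st = Σ N_h ȳ_h = 2900·27.3 + 1600·35.6 = 136130.0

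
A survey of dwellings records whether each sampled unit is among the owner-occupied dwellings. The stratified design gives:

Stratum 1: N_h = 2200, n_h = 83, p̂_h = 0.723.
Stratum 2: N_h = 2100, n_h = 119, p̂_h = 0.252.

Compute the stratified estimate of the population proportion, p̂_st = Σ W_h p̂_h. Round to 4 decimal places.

p̂_st ≈ 0.4930

N = 4300; stratum weights W_h = N_h/N.
p̂_st = Σ W_h p̂_h = (2200·0.723 + 2100·0.252)/4300 = 0.49298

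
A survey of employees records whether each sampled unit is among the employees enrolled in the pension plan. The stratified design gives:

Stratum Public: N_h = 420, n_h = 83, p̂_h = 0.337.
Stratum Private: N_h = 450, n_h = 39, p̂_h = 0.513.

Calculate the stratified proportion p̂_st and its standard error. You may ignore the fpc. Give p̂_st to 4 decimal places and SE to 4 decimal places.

p̂_st ≈ 0.4280, SE ≈ 0.0489

N = 870; stratum weights W_h = N_h/N.
p̂_st = Σ W_h p̂_h = (420·0.337 + 450·0.513)/870 = 0.42803
V̂(p̂_st) = Σ W_h² p̂_h(1−p̂_h)/(n_h−1):
  stratum Public: (420/870)²·0.337·0.663/82 = 0.000635023
  stratum Private: (450/870)²·0.513·0.487/38 = 0.00175893
V̂(p̂_st) = 0.00239396; SE = √V̂ = 0.0489281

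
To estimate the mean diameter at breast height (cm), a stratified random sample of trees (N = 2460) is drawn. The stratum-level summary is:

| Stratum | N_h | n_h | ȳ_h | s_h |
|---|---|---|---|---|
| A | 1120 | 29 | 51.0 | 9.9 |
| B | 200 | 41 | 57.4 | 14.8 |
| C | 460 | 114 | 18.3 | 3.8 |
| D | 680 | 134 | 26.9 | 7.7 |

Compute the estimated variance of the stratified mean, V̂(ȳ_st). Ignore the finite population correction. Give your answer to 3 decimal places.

V̂(ȳ_st) = Σ W_h² s_h²/n_h, with W_h = N_h/N and N = 2460:
  stratum A: (1120/2460)²·9.9²/29 = 0.700549
  stratum B: (200/2460)²·14.8²/41 = 0.0353126
  stratum C: (460/2460)²·3.8²/114 = 0.00442902
  stratum D: (680/2460)²·7.7²/134 = 0.0338084
V̂(ȳ_st) = 0.774098

V̂(ȳ_st) ≈ 0.774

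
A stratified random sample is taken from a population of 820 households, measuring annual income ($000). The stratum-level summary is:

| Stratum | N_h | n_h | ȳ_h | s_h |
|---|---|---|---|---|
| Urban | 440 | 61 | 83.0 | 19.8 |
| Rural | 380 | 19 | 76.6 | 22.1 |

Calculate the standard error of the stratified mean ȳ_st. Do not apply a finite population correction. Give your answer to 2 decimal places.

V̂(ȳ_st) = Σ W_h² s_h²/n_h, with W_h = N_h/N and N = 820:
  stratum Urban: (440/820)²·19.8²/61 = 1.85045
  stratum Rural: (380/820)²·22.1²/19 = 5.5204
V̂(ȳ_st) = 7.37085
SE(ȳ_st) = √7.37085 = 2.71493

SE(ȳ_st) ≈ 2.71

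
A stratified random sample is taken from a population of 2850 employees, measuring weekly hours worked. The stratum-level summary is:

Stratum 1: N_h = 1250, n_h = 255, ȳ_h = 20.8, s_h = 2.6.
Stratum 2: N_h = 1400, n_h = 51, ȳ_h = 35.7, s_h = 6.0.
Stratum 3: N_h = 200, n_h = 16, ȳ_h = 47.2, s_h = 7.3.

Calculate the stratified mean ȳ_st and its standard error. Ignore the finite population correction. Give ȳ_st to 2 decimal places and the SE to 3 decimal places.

ȳ_st = Σ W_h ȳ_h = (1250·20.8 + 1400·35.7 + 200·47.2)/2850 = 29.97193
V̂(ȳ_st) = Σ W_h² s_h²/n_h, with W_h = N_h/N and N = 2850:
  stratum 1: (1250/2850)²·2.6²/255 = 0.00509961
  stratum 2: (1400/2850)²·6.0²/51 = 0.170333
  stratum 3: (200/2850)²·7.3²/16 = 0.016402
V̂(ȳ_st) = 0.191835
SE(ȳ_st) = √0.191835 = 0.437989

ȳ_st ≈ 29.97, SE ≈ 0.438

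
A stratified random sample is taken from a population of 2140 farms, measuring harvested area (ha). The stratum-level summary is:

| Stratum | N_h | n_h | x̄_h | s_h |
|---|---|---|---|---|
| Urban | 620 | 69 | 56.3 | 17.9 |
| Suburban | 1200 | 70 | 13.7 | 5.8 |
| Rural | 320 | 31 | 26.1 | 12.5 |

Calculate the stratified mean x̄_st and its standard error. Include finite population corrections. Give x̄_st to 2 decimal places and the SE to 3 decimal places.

x̄_st ≈ 27.90, SE ≈ 0.768

x̄_st = Σ W_h x̄_h = (620·56.3 + 1200·13.7 + 320·26.1)/2140 = 27.89626
V̂(x̄_st) = Σ W_h² (1 − n_h/N_h) s_h²/n_h, with W_h = N_h/N and N = 2140:
  stratum Urban: (620/2140)²·(1 − 69/620)·17.9²/69 = 0.346396
  stratum Suburban: (1200/2140)²·(1 − 70/1200)·5.8²/70 = 0.142295
  stratum Rural: (320/2140)²·(1 − 31/320)·12.5²/31 = 0.101784
V̂(x̄_st) = 0.590475
SE(x̄_st) = √0.590475 = 0.768424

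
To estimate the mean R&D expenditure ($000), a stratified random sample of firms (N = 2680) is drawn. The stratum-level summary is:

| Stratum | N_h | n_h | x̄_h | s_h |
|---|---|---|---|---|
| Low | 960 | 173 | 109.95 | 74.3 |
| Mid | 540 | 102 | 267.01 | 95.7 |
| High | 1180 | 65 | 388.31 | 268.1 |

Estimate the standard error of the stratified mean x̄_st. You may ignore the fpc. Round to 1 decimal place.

V̂(x̄_st) = Σ W_h² s_h²/n_h, with W_h = N_h/N and N = 2680:
  stratum Low: (960/2680)²·74.3²/173 = 4.09453
  stratum Mid: (540/2680)²·95.7²/102 = 3.64537
  stratum High: (1180/2680)²·268.1²/65 = 214.375
V̂(x̄_st) = 222.115
SE(x̄_st) = √222.115 = 14.9035

SE(x̄_st) ≈ 14.9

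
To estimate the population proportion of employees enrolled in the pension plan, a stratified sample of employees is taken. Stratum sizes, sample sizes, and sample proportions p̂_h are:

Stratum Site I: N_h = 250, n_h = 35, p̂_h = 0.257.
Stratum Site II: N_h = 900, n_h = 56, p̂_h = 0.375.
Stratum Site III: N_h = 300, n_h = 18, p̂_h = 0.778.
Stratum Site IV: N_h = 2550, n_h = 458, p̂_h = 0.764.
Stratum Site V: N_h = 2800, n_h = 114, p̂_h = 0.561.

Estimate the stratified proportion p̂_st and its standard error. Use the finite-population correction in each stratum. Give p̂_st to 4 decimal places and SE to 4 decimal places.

N = 6800; stratum weights W_h = N_h/N.
p̂_st = Σ W_h p̂_h = (250·0.257 + 900·0.375 + 300·0.778 + 2550·0.764 + 2800·0.561)/6800 = 0.61090
V̂(p̂_st) = Σ W_h² (1 − n_h/N_h) p̂_h(1−p̂_h)/(n_h−1):
  stratum Site I: (250/6800)²·(1 − 35/250)·0.257·0.743/34 = 6.52835e-06
  stratum Site II: (900/6800)²·(1 − 56/900)·0.375·0.625/55 = 7.00029e-05
  stratum Site III: (300/6800)²·(1 − 18/300)·0.778·0.222/17 = 1.85882e-05
  stratum Site IV: (2550/6800)²·(1 − 458/2550)·0.764·0.236/457 = 4.5517e-05
  stratum Site V: (2800/6800)²·(1 − 114/2800)·0.561·0.439/113 = 0.000354483
V̂(p̂_st) = 0.000495119; SE = √V̂ = 0.0222513

p̂_st ≈ 0.6109, SE ≈ 0.0223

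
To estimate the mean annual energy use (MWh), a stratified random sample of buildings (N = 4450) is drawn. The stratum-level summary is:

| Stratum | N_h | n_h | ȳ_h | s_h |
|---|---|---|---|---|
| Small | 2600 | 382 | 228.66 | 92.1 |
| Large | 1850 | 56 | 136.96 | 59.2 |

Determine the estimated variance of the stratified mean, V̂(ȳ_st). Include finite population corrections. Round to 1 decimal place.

V̂(ȳ_st) ≈ 17.0

V̂(ȳ_st) = Σ W_h² (1 − n_h/N_h) s_h²/n_h, with W_h = N_h/N and N = 4450:
  stratum Small: (2600/4450)²·(1 − 382/2600)·92.1²/382 = 6.46652
  stratum Large: (1850/4450)²·(1 − 56/1850)·59.2²/56 = 10.4889
V̂(ȳ_st) = 16.9554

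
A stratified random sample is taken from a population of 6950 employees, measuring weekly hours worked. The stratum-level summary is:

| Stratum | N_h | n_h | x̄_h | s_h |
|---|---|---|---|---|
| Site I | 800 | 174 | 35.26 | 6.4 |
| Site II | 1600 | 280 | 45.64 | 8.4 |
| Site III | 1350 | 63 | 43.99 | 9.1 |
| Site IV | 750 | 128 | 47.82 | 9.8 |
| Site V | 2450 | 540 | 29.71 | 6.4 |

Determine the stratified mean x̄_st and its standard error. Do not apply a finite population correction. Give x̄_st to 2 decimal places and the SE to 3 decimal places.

x̄_st = Σ W_h x̄_h = (800·35.26 + 1600·45.64 + 1350·43.99 + 750·47.82 + 2450·29.71)/6950 = 38.74432
V̂(x̄_st) = Σ W_h² s_h²/n_h, with W_h = N_h/N and N = 6950:
  stratum Site I: (800/6950)²·6.4²/174 = 0.00311904
  stratum Site II: (1600/6950)²·8.4²/280 = 0.0133558
  stratum Site III: (1350/6950)²·9.1²/63 = 0.0495953
  stratum Site IV: (750/6950)²·9.8²/128 = 0.00873766
  stratum Site V: (2450/6950)²·6.4²/540 = 0.00942603
V̂(x̄_st) = 0.0842338
SE(x̄_st) = √0.0842338 = 0.290231

x̄_st ≈ 38.74, SE ≈ 0.290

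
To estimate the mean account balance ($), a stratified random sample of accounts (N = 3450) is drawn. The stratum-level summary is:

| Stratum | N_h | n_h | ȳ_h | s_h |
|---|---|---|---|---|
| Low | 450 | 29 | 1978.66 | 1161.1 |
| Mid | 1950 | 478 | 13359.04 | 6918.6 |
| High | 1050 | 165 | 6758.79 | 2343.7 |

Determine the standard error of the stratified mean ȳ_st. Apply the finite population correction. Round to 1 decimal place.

V̂(ȳ_st) = Σ W_h² (1 − n_h/N_h) s_h²/n_h, with W_h = N_h/N and N = 3450:
  stratum Low: (450/3450)²·(1 − 29/450)·1161.1²/29 = 739.942
  stratum Mid: (1950/3450)²·(1 − 478/1950)·6918.6²/478 = 24149.8
  stratum High: (1050/3450)²·(1 − 165/1050)·2343.7²/165 = 2599.05
V̂(ȳ_st) = 27488.7
SE(ȳ_st) = √27488.7 = 165.797

SE(ȳ_st) ≈ 165.8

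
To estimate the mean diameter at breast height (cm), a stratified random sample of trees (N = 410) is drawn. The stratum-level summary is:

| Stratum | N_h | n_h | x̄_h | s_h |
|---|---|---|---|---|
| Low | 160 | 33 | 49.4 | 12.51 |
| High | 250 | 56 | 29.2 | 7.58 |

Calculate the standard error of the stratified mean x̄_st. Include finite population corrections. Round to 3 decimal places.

V̂(x̄_st) = Σ W_h² (1 − n_h/N_h) s_h²/n_h, with W_h = N_h/N and N = 410:
  stratum Low: (160/410)²·(1 − 33/160)·12.51²/33 = 0.573267
  stratum High: (250/410)²·(1 − 56/250)·7.58²/56 = 0.296022
V̂(x̄_st) = 0.869289
SE(x̄_st) = √0.869289 = 0.932357

SE(x̄_st) ≈ 0.932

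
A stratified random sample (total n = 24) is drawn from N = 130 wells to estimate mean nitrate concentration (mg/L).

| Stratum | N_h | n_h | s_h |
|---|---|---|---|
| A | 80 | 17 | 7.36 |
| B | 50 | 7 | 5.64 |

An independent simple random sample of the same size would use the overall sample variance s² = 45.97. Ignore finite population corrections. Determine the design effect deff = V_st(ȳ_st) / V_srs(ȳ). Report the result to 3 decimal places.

deff ≈ 0.981

V̂(ȳ_st) = Σ W_h² s_h²/n_h, with W_h = N_h/N and N = 130:
  stratum A: (80/130)²·7.36²/17 = 1.2067
  stratum B: (50/130)²·5.64²/7 = 0.672223
V_st = 1.87893
V_srs = s²/n = 45.97/24 = 1.91542
deff = V_st / V_srs = 1.87893/1.91542 = 0.9809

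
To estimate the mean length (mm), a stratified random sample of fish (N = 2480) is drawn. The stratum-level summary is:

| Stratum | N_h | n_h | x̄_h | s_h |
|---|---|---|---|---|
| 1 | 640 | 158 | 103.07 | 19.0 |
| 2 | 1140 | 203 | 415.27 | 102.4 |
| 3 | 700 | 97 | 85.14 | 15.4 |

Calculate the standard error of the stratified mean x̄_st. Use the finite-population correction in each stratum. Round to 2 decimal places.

V̂(x̄_st) = Σ W_h² (1 − n_h/N_h) s_h²/n_h, with W_h = N_h/N and N = 2480:
  stratum 1: (640/2480)²·(1 − 158/640)·19.0²/158 = 0.114597
  stratum 2: (1140/2480)²·(1 − 203/1140)·102.4²/203 = 8.97108
  stratum 3: (700/2480)²·(1 − 97/700)·15.4²/97 = 0.167796
V̂(x̄_st) = 9.25348
SE(x̄_st) = √9.25348 = 3.04195

SE(x̄_st) ≈ 3.04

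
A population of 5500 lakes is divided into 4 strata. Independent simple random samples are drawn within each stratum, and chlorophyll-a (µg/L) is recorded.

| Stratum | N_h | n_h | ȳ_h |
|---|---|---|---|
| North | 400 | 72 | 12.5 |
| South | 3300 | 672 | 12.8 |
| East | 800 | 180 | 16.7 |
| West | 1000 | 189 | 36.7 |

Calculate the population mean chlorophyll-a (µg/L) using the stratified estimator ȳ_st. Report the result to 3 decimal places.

N = Σ N_h = 5500. Stratum weights W_h = N_h/N.
ȳ_st = (400·12.5 + 3300·12.8 + 800·16.7 + 1000·36.7) / 5500 = 17.69091

ȳ_st ≈ 17.691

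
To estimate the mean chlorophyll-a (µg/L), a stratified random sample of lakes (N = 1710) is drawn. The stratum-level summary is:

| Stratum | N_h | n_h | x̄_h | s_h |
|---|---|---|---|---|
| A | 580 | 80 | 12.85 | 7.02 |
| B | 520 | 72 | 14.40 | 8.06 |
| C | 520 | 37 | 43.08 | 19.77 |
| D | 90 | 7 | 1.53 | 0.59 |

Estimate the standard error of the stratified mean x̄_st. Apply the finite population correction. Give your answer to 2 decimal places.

SE(x̄_st) ≈ 1.02

V̂(x̄_st) = Σ W_h² (1 − n_h/N_h) s_h²/n_h, with W_h = N_h/N and N = 1710:
  stratum A: (580/1710)²·(1 − 80/580)·7.02²/80 = 0.0610928
  stratum B: (520/1710)²·(1 − 72/520)·8.06²/72 = 0.0718831
  stratum C: (520/1710)²·(1 − 37/520)·19.77²/37 = 0.90734
  stratum D: (90/1710)²·(1 − 7/90)·0.59²/7 = 0.000127038
V̂(x̄_st) = 1.04044
SE(x̄_st) = √1.04044 = 1.02002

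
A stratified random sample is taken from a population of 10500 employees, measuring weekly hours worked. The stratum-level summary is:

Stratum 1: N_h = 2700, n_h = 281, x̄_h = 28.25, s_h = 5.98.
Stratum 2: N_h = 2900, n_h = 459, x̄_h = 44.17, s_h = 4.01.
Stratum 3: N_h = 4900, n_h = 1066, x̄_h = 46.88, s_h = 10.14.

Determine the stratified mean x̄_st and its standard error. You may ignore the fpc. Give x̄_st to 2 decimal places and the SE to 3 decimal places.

x̄_st ≈ 41.34, SE ≈ 0.179

x̄_st = Σ W_h x̄_h = (2700·28.25 + 2900·44.17 + 4900·46.88)/10500 = 41.34095
V̂(x̄_st) = Σ W_h² s_h²/n_h, with W_h = N_h/N and N = 10500:
  stratum 1: (2700/10500)²·5.98²/281 = 0.00841482
  stratum 2: (2900/10500)²·4.01²/459 = 0.00267235
  stratum 3: (4900/10500)²·10.14²/1066 = 0.0210055
V̂(x̄_st) = 0.0320926
SE(x̄_st) = √0.0320926 = 0.179144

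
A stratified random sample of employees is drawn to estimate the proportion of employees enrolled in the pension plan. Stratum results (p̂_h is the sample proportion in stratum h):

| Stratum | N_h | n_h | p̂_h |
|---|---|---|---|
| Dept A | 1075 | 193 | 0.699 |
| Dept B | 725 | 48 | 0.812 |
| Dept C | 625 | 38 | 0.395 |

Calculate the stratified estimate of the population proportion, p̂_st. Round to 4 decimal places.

p̂_st ≈ 0.6544

N = 2425; stratum weights W_h = N_h/N.
p̂_st = Σ W_h p̂_h = (1075·0.699 + 725·0.812 + 625·0.395)/2425 = 0.65443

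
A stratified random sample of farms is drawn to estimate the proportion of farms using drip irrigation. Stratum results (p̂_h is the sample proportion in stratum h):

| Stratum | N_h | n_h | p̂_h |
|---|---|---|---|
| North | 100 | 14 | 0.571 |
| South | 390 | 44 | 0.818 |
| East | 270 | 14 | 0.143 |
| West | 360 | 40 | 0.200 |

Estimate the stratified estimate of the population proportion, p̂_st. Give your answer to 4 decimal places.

N = 1120; stratum weights W_h = N_h/N.
p̂_st = Σ W_h p̂_h = (100·0.571 + 390·0.818 + 270·0.143 + 360·0.200)/1120 = 0.43458

p̂_st ≈ 0.4346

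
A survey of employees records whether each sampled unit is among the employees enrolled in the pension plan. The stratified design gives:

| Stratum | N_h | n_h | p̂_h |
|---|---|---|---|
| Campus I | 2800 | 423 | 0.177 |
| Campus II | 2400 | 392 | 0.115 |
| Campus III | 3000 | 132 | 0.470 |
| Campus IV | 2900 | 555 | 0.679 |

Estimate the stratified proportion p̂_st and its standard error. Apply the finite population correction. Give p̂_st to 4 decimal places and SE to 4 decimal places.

N = 11100; stratum weights W_h = N_h/N.
p̂_st = Σ W_h p̂_h = (2800·0.177 + 2400·0.115 + 3000·0.470 + 2900·0.679)/11100 = 0.37394
V̂(p̂_st) = Σ W_h² (1 − n_h/N_h) p̂_h(1−p̂_h)/(n_h−1):
  stratum Campus I: (2800/11100)²·(1 − 423/2800)·0.177·0.823/422 = 1.86467e-05
  stratum Campus II: (2400/11100)²·(1 − 392/2400)·0.115·0.885/391 = 1.01811e-05
  stratum Campus III: (3000/11100)²·(1 − 132/3000)·0.470·0.530/131 = 0.000132787
  stratum Campus IV: (2900/11100)²·(1 − 555/2900)·0.679·0.321/554 = 2.1715e-05
V̂(p̂_st) = 0.00018333; SE = √V̂ = 0.0135399

p̂_st ≈ 0.3739, SE ≈ 0.0135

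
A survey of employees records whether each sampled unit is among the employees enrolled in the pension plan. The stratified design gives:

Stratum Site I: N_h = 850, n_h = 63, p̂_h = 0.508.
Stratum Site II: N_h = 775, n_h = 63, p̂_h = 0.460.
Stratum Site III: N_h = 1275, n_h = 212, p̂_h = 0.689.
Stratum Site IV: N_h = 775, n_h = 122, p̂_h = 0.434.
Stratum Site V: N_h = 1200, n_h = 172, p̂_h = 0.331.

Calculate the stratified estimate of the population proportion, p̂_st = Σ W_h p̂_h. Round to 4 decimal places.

N = 4875; stratum weights W_h = N_h/N.
p̂_st = Σ W_h p̂_h = (850·0.508 + 775·0.460 + 1275·0.689 + 775·0.434 + 1200·0.331)/4875 = 0.49237

p̂_st ≈ 0.4924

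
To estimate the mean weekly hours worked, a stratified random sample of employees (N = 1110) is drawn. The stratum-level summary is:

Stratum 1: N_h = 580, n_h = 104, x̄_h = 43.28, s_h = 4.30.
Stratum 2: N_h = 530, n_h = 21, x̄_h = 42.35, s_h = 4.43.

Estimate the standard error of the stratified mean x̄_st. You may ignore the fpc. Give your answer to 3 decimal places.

SE(x̄_st) ≈ 0.511

V̂(x̄_st) = Σ W_h² s_h²/n_h, with W_h = N_h/N and N = 1110:
  stratum 1: (580/1110)²·4.30²/104 = 0.0485415
  stratum 2: (530/1110)²·4.43²/21 = 0.213056
V̂(x̄_st) = 0.261598
SE(x̄_st) = √0.261598 = 0.511466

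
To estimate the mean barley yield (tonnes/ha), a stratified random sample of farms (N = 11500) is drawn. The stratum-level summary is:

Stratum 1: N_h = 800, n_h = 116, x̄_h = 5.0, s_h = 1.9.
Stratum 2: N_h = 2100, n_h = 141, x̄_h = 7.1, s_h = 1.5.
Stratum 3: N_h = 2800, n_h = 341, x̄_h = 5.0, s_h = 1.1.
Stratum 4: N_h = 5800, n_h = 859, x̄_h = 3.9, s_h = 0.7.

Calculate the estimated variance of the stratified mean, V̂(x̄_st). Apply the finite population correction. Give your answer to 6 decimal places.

V̂(x̄_st) = Σ W_h² (1 − n_h/N_h) s_h²/n_h, with W_h = N_h/N and N = 11500:
  stratum 1: (800/11500)²·(1 − 116/800)·1.9²/116 = 0.000128766
  stratum 2: (2100/11500)²·(1 − 141/2100)·1.5²/141 = 0.000496388
  stratum 3: (2800/11500)²·(1 − 341/2800)·1.1²/341 = 0.000184736
  stratum 4: (5800/11500)²·(1 − 859/5800)·0.7²/859 = 0.000123609
V̂(x̄_st) = 0.000933499

V̂(x̄_st) ≈ 0.000933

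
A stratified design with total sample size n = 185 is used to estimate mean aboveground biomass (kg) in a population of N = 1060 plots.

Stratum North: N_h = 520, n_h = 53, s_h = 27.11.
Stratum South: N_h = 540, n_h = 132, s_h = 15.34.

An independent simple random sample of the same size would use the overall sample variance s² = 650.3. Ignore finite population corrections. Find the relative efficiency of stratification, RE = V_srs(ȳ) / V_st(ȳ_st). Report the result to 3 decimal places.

V̂(ȳ_st) = Σ W_h² s_h²/n_h, with W_h = N_h/N and N = 1060:
  stratum North: (520/1060)²·27.11²/53 = 3.33717
  stratum South: (540/1060)²·15.34²/132 = 0.46265
V_st = 3.79982
V_srs = s²/n = 650.3/185 = 3.51514
Relative efficiency = V_srs / V_st = 3.51514/3.79982 = 0.9251

RE ≈ 0.925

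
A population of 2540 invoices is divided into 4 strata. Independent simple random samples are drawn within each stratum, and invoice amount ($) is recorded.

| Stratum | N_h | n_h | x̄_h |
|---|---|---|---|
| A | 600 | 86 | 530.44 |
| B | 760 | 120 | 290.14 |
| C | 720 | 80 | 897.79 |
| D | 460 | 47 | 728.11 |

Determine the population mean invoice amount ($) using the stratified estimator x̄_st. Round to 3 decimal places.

N = Σ N_h = 2540. Stratum weights W_h = N_h/N.
x̄_st = (600·530.44 + 760·290.14 + 720·897.79 + 460·728.11) / 2540 = 598.46843

x̄_st ≈ 598.468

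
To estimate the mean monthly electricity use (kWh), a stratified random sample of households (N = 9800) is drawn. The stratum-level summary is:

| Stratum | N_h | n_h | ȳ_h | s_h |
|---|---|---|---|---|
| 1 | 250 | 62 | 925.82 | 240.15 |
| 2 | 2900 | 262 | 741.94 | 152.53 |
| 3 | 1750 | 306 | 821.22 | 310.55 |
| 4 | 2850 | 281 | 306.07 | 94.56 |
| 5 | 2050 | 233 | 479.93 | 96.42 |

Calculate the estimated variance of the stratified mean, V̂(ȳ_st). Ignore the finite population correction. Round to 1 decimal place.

V̂(ȳ_st) ≈ 22.9

V̂(ȳ_st) = Σ W_h² s_h²/n_h, with W_h = N_h/N and N = 9800:
  stratum 1: (250/9800)²·240.15²/62 = 0.605343
  stratum 2: (2900/9800)²·152.53²/262 = 7.77594
  stratum 3: (1750/9800)²·310.55²/306 = 10.05
  stratum 4: (2850/9800)²·94.56²/281 = 2.6912
  stratum 5: (2050/9800)²·96.42²/233 = 1.74596
V̂(ȳ_st) = 22.8684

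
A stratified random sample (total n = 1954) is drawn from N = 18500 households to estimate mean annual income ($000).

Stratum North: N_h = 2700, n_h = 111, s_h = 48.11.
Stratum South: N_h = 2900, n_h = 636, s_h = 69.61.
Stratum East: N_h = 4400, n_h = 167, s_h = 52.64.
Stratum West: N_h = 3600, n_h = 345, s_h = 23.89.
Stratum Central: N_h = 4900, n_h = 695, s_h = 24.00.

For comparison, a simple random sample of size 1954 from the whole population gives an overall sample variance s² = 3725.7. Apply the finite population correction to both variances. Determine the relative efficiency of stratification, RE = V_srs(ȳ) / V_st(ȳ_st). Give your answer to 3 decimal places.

RE ≈ 1.078

V̂(ȳ_st) = Σ W_h² (1 − n_h/N_h) s_h²/n_h, with W_h = N_h/N and N = 18500:
  stratum North: (2700/18500)²·(1 − 111/2700)·48.11²/111 = 0.425893
  stratum South: (2900/18500)²·(1 − 636/2900)·69.61²/636 = 0.146156
  stratum East: (4400/18500)²·(1 − 167/4400)·52.64²/167 = 0.902969
  stratum West: (3600/18500)²·(1 − 345/3600)·23.89²/345 = 0.05664
  stratum Central: (4900/18500)²·(1 − 695/4900)·24.00²/695 = 0.0498949
V_st = 1.58155
V_srs = (1 − 1954/18500)·3725.7/1954 = 1.70532
Relative efficiency = V_srs / V_st = 1.70532/1.58155 = 1.0783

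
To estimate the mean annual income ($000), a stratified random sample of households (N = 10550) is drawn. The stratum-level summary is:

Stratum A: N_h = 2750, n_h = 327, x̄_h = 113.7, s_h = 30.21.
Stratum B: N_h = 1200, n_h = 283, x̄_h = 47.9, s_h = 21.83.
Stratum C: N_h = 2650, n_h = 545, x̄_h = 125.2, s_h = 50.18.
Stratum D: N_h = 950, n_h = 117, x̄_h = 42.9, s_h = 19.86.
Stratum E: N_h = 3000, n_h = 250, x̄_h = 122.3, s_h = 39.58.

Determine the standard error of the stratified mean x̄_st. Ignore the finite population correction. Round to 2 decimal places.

V̂(x̄_st) = Σ W_h² s_h²/n_h, with W_h = N_h/N and N = 10550:
  stratum A: (2750/10550)²·30.21²/327 = 0.189633
  stratum B: (1200/10550)²·21.83²/283 = 0.0217861
  stratum C: (2650/10550)²·50.18²/545 = 0.291509
  stratum D: (950/10550)²·19.86²/117 = 0.0273347
  stratum E: (3000/10550)²·39.58²/250 = 0.506698
V̂(x̄_st) = 1.03696
SE(x̄_st) = √1.03696 = 1.01831

SE(x̄_st) ≈ 1.02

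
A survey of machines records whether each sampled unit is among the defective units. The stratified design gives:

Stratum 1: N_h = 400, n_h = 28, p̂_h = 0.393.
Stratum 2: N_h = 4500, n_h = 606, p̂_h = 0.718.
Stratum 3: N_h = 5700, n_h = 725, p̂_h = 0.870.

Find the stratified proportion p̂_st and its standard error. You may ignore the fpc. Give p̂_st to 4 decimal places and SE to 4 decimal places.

N = 10600; stratum weights W_h = N_h/N.
p̂_st = Σ W_h p̂_h = (400·0.393 + 4500·0.718 + 5700·0.870)/10600 = 0.78747
V̂(p̂_st) = Σ W_h² p̂_h(1−p̂_h)/(n_h−1):
  stratum 1: (400/10600)²·0.393·0.607/27 = 1.25813e-05
  stratum 2: (4500/10600)²·0.718·0.282/605 = 6.03159e-05
  stratum 3: (5700/10600)²·0.870·0.130/724 = 4.51712e-05
V̂(p̂_st) = 0.000118068; SE = √V̂ = 0.0108659

p̂_st ≈ 0.7875, SE ≈ 0.0109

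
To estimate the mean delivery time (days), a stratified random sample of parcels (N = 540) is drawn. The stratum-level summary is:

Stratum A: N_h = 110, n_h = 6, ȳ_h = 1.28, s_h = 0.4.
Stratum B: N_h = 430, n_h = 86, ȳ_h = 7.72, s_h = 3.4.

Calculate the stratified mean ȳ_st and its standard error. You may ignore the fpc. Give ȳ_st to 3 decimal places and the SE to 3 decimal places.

ȳ_st = Σ W_h ȳ_h = (110·1.28 + 430·7.72)/540 = 6.40815
V̂(ȳ_st) = Σ W_h² s_h²/n_h, with W_h = N_h/N and N = 540:
  stratum A: (110/540)²·0.4²/6 = 0.00110654
  stratum B: (430/540)²·3.4²/86 = 0.0852332
V̂(ȳ_st) = 0.0863397
SE(ȳ_st) = √0.0863397 = 0.293836

ȳ_st ≈ 6.408, SE ≈ 0.294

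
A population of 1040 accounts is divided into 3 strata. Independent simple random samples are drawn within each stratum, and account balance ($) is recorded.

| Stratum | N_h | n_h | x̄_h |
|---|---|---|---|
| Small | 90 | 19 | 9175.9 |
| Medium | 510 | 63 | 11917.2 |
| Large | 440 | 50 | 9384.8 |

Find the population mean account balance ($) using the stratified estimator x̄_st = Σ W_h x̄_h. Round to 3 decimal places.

x̄_st ≈ 10608.572

N = Σ N_h = 1040. Stratum weights W_h = N_h/N.
x̄_st = (90·9175.9 + 510·11917.2 + 440·9384.8) / 1040 = 10608.57212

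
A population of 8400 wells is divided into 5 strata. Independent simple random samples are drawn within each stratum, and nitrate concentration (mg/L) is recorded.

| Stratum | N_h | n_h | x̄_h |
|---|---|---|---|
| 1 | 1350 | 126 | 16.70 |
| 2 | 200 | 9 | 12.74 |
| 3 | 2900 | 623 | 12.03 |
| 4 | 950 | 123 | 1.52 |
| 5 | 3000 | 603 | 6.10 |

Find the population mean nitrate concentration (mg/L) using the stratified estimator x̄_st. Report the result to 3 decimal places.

x̄_st ≈ 9.491

N = Σ N_h = 8400. Stratum weights W_h = N_h/N.
x̄_st = (1350·16.70 + 200·12.74 + 2900·12.03 + 950·1.52 + 3000·6.10) / 8400 = 9.49095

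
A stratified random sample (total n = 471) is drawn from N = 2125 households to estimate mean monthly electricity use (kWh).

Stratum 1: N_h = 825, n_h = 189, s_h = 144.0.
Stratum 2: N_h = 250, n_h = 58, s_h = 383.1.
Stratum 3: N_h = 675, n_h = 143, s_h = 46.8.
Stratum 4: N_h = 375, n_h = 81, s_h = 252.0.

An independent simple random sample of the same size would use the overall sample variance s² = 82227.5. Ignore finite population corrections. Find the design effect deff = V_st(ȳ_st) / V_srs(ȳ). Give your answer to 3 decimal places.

deff ≈ 0.444

V̂(ȳ_st) = Σ W_h² s_h²/n_h, with W_h = N_h/N and N = 2125:
  stratum 1: (825/2125)²·144.0²/189 = 16.5369
  stratum 2: (250/2125)²·383.1²/58 = 35.0234
  stratum 3: (675/2125)²·46.8²/143 = 1.54542
  stratum 4: (375/2125)²·252.0²/81 = 24.4152
V_st = 77.5209
V_srs = s²/n = 82227.5/471 = 174.581
deff = V_st / V_srs = 77.5209/174.581 = 0.4440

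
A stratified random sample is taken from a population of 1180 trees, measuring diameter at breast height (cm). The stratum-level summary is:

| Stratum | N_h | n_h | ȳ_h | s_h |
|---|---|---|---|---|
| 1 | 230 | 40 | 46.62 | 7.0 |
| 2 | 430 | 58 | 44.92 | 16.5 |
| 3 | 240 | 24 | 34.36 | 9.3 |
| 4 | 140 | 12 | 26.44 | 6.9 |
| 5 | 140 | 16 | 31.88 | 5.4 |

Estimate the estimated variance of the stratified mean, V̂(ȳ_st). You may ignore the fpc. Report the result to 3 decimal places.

V̂(ȳ_st) = Σ W_h² s_h²/n_h, with W_h = N_h/N and N = 1180:
  stratum 1: (230/1180)²·7.0²/40 = 0.0465401
  stratum 2: (430/1180)²·16.5²/58 = 0.623322
  stratum 3: (240/1180)²·9.3²/24 = 0.149078
  stratum 4: (140/1180)²·6.9²/12 = 0.0558482
  stratum 5: (140/1180)²·5.4²/16 = 0.0256543
V̂(ȳ_st) = 0.900443

V̂(ȳ_st) ≈ 0.900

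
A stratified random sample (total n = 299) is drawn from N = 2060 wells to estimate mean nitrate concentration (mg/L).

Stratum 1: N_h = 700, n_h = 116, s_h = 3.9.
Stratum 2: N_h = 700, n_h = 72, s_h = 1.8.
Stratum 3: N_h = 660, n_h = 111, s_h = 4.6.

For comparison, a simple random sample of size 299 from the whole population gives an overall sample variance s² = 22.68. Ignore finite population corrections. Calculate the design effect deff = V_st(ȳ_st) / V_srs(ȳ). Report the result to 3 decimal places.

deff ≈ 0.526

V̂(ȳ_st) = Σ W_h² s_h²/n_h, with W_h = N_h/N and N = 2060:
  stratum 1: (700/2060)²·3.9²/116 = 0.0151402
  stratum 2: (700/2060)²·1.8²/72 = 0.00519606
  stratum 3: (660/2060)²·4.6²/111 = 0.019568
V_st = 0.0399043
V_srs = s²/n = 22.68/299 = 0.0758528
deff = V_st / V_srs = 0.0399043/0.0758528 = 0.5261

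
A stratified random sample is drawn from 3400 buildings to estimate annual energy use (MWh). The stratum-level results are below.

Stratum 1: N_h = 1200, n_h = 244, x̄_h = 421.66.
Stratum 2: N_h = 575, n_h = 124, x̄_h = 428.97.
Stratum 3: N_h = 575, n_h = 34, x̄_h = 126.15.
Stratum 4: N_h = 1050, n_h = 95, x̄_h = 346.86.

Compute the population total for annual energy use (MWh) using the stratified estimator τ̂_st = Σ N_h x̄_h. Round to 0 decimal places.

τ̂_st ≈ 1189389

τ̂_st = Σ N_h x̄_h = 1200·421.66 + 575·428.97 + 575·126.15 + 1050·346.86 = 1189389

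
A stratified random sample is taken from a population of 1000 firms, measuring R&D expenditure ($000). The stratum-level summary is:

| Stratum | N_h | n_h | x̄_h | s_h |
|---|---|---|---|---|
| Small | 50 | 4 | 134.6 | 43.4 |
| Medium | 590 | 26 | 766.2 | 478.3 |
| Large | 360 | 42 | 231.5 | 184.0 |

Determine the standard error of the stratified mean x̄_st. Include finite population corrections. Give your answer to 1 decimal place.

V̂(x̄_st) = Σ W_h² (1 − n_h/N_h) s_h²/n_h, with W_h = N_h/N and N = 1000:
  stratum Small: (50/1000)²·(1 − 4/50)·43.4²/4 = 1.08305
  stratum Medium: (590/1000)²·(1 − 26/590)·478.3²/26 = 2927.92
  stratum Large: (360/1000)²·(1 − 42/360)·184.0²/42 = 92.2818
V̂(x̄_st) = 3021.28
SE(x̄_st) = √3021.28 = 54.9662

SE(x̄_st) ≈ 55.0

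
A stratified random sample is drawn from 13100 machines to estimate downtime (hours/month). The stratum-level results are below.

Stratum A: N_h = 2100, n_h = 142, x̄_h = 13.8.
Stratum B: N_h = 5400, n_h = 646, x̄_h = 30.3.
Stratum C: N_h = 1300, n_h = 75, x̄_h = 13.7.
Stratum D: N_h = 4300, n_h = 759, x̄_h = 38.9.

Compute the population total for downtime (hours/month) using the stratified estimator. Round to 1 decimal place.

τ̂_st = Σ N_h x̄_h = 2100·13.8 + 5400·30.3 + 1300·13.7 + 4300·38.9 = 377680.0

τ̂_st ≈ 377680.0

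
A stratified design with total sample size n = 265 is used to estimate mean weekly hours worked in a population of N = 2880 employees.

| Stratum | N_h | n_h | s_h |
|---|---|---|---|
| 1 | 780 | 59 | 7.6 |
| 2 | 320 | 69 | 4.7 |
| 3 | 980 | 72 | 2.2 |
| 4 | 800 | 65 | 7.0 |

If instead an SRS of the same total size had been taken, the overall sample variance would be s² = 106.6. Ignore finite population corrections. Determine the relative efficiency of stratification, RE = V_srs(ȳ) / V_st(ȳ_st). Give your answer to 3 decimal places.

V̂(ȳ_st) = Σ W_h² s_h²/n_h, with W_h = N_h/N and N = 2880:
  stratum 1: (780/2880)²·7.6²/59 = 0.0718091
  stratum 2: (320/2880)²·4.7²/69 = 0.00395241
  stratum 3: (980/2880)²·2.2²/72 = 0.00778359
  stratum 4: (800/2880)²·7.0²/65 = 0.0581671
V_st = 0.141712
V_srs = s²/n = 106.6/265 = 0.402264
Relative efficiency = V_srs / V_st = 0.402264/0.141712 = 2.8386

RE ≈ 2.839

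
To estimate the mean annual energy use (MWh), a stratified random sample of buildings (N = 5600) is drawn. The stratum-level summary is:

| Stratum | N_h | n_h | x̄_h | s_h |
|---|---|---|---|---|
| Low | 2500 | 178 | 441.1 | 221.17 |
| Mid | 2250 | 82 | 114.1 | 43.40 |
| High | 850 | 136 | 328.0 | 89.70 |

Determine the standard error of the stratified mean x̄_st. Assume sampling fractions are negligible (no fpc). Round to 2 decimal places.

V̂(x̄_st) = Σ W_h² s_h²/n_h, with W_h = N_h/N and N = 5600:
  stratum Low: (2500/5600)²·221.17²/178 = 54.7692
  stratum Mid: (2250/5600)²·43.40²/82 = 3.70813
  stratum High: (850/5600)²·89.70²/136 = 1.36304
V̂(x̄_st) = 59.8404
SE(x̄_st) = √59.8404 = 7.73566

SE(x̄_st) ≈ 7.74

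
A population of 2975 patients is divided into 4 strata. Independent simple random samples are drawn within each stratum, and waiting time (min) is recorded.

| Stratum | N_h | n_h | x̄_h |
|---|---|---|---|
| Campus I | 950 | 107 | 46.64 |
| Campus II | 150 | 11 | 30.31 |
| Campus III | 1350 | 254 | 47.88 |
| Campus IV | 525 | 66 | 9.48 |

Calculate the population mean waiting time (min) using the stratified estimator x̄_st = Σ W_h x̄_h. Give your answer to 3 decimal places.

x̄_st ≈ 39.822

N = Σ N_h = 2975. Stratum weights W_h = N_h/N.
x̄_st = (950·46.64 + 150·30.31 + 1350·47.88 + 525·9.48) / 2975 = 39.82168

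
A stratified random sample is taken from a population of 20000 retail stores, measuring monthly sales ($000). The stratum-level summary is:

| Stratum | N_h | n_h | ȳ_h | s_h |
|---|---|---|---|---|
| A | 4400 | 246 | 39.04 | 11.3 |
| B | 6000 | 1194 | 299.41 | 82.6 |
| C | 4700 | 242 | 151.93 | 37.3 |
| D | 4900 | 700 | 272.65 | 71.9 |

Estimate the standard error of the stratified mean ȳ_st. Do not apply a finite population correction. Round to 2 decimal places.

SE(ȳ_st) ≈ 1.14

V̂(ȳ_st) = Σ W_h² s_h²/n_h, with W_h = N_h/N and N = 20000:
  stratum A: (4400/20000)²·11.3²/246 = 0.0251227
  stratum B: (6000/20000)²·82.6²/1194 = 0.514278
  stratum C: (4700/20000)²·37.3²/242 = 0.317496
  stratum D: (4900/20000)²·71.9²/700 = 0.443294
V̂(ȳ_st) = 1.30019
SE(ȳ_st) = √1.30019 = 1.14026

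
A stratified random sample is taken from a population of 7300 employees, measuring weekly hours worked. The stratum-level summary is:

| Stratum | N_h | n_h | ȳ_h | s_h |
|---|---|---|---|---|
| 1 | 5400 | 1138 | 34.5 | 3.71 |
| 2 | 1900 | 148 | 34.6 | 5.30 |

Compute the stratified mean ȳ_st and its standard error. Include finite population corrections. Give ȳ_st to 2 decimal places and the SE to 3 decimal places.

ȳ_st = Σ W_h ȳ_h = (5400·34.5 + 1900·34.6)/7300 = 34.52603
V̂(ȳ_st) = Σ W_h² (1 − n_h/N_h) s_h²/n_h, with W_h = N_h/N and N = 7300:
  stratum 1: (5400/7300)²·(1 − 1138/5400)·3.71²/1138 = 0.00522357
  stratum 2: (1900/7300)²·(1 − 148/1900)·5.30²/148 = 0.0118558
V̂(ȳ_st) = 0.0170794
SE(ȳ_st) = √0.0170794 = 0.130688

ȳ_st ≈ 34.53, SE ≈ 0.131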